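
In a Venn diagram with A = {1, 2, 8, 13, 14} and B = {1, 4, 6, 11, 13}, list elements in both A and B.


A = {1, 2, 8, 13, 14}
B = {1, 4, 6, 11, 13}
Region: in both A and B
Elements: {1, 13}

Elements in both A and B: {1, 13}


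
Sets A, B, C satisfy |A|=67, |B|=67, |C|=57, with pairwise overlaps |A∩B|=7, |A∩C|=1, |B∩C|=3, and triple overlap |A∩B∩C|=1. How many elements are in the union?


|A∪B∪C| = |A|+|B|+|C| - |A∩B|-|A∩C|-|B∩C| + |A∩B∩C|
= 67+67+57 - 7-1-3 + 1
= 191 - 11 + 1
= 181

|A ∪ B ∪ C| = 181


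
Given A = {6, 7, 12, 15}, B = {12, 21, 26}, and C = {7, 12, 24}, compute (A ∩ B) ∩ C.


A ∩ B = {12}
(A ∩ B) ∩ C = {12}

A ∩ B ∩ C = {12}


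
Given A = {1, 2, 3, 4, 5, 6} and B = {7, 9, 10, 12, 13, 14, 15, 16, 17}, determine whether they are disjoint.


Disjoint means A ∩ B = ∅.
A ∩ B = ∅
A ∩ B = ∅, so A and B are disjoint.

Yes, A and B are disjoint


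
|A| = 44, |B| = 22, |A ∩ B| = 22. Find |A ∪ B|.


|A ∪ B| = |A| + |B| - |A ∩ B|
= 44 + 22 - 22
= 44

|A ∪ B| = 44


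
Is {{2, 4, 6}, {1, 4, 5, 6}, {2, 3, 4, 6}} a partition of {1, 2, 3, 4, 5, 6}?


A partition requires: (1) non-empty parts, (2) pairwise disjoint, (3) union = U
Parts: {2, 4, 6}, {1, 4, 5, 6}, {2, 3, 4, 6}
Union of parts: {1, 2, 3, 4, 5, 6}
U = {1, 2, 3, 4, 5, 6}
All non-empty? True
Pairwise disjoint? False
Covers U? True

No, not a valid partition


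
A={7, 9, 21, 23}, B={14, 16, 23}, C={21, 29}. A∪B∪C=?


A ∪ B = {7, 9, 14, 16, 21, 23}
(A ∪ B) ∪ C = {7, 9, 14, 16, 21, 23, 29}

A ∪ B ∪ C = {7, 9, 14, 16, 21, 23, 29}


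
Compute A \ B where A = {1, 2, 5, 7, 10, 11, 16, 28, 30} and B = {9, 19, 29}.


A \ B = elements in A but not in B
A = {1, 2, 5, 7, 10, 11, 16, 28, 30}
B = {9, 19, 29}
Remove from A any elements in B
A \ B = {1, 2, 5, 7, 10, 11, 16, 28, 30}

A \ B = {1, 2, 5, 7, 10, 11, 16, 28, 30}


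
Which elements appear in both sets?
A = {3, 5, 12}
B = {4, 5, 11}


A ∩ B = elements in both A and B
A = {3, 5, 12}
B = {4, 5, 11}
A ∩ B = {5}

A ∩ B = {5}


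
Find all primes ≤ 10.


Checking each candidate:
Condition: primes ≤ 10
Result = {2, 3, 5, 7}

{2, 3, 5, 7}


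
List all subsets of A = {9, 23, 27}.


|A| = 3, so |P(A)| = 2^3 = 8
Enumerate subsets by cardinality (0 to 3):
∅, {9}, {23}, {27}, {9, 23}, {9, 27}, {23, 27}, {9, 23, 27}

P(A) has 8 subsets: ∅, {9}, {23}, {27}, {9, 23}, {9, 27}, {23, 27}, {9, 23, 27}


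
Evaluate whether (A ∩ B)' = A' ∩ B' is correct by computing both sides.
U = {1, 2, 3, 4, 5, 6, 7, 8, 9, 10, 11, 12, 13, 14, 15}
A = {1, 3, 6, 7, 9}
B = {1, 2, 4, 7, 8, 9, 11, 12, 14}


LHS: A ∩ B = {1, 7, 9}
(A ∩ B)' = U \ (A ∩ B) = {2, 3, 4, 5, 6, 8, 10, 11, 12, 13, 14, 15}
A' = {2, 4, 5, 8, 10, 11, 12, 13, 14, 15}, B' = {3, 5, 6, 10, 13, 15}
Claimed RHS: A' ∩ B' = {5, 10, 13, 15}
Identity is INVALID: LHS = {2, 3, 4, 5, 6, 8, 10, 11, 12, 13, 14, 15} but the RHS claimed here equals {5, 10, 13, 15}. The correct form is (A ∩ B)' = A' ∪ B'.

Identity is invalid: (A ∩ B)' = {2, 3, 4, 5, 6, 8, 10, 11, 12, 13, 14, 15} but A' ∩ B' = {5, 10, 13, 15}. The correct De Morgan law is (A ∩ B)' = A' ∪ B'.


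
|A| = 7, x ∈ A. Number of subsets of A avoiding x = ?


Subsets of A avoiding x are subsets of A \ {x}, which has 6 elements.
Count = 2^(n-1) = 2^6
= 64

Number of subsets avoiding x = 64


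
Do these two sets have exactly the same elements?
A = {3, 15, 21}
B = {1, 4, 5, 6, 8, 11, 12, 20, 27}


Two sets are equal iff they have exactly the same elements.
A = {3, 15, 21}
B = {1, 4, 5, 6, 8, 11, 12, 20, 27}
Differences: {1, 3, 4, 5, 6, 8, 11, 12, 15, 20, 21, 27}
A ≠ B

No, A ≠ B


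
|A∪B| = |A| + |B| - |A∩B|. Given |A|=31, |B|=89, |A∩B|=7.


|A ∪ B| = |A| + |B| - |A ∩ B|
= 31 + 89 - 7
= 113

|A ∪ B| = 113


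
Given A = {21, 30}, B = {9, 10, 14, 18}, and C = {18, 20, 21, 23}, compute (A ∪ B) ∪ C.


A ∪ B = {9, 10, 14, 18, 21, 30}
(A ∪ B) ∪ C = {9, 10, 14, 18, 20, 21, 23, 30}

A ∪ B ∪ C = {9, 10, 14, 18, 20, 21, 23, 30}


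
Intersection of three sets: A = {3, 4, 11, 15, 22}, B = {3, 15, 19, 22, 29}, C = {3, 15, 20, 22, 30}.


A ∩ B = {3, 15, 22}
(A ∩ B) ∩ C = {3, 15, 22}

A ∩ B ∩ C = {3, 15, 22}


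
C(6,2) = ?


C(n,k) = n! / (k!(n-k)!)
C(6,2) = 6! / (2!4!)
= 15

C(6,2) = 15


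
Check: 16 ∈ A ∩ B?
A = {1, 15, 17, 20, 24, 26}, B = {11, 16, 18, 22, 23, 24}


A = {1, 15, 17, 20, 24, 26}, B = {11, 16, 18, 22, 23, 24}
A ∩ B = elements in both A and B
A ∩ B = {24}
Checking if 16 ∈ A ∩ B
16 is not in A ∩ B → False

16 ∉ A ∩ B


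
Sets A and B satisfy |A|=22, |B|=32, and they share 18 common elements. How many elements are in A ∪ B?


|A ∪ B| = |A| + |B| - |A ∩ B|
= 22 + 32 - 18
= 36

|A ∪ B| = 36


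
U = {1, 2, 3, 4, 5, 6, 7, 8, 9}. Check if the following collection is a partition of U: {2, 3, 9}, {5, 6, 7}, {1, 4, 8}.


A partition requires: (1) non-empty parts, (2) pairwise disjoint, (3) union = U
Parts: {2, 3, 9}, {5, 6, 7}, {1, 4, 8}
Union of parts: {1, 2, 3, 4, 5, 6, 7, 8, 9}
U = {1, 2, 3, 4, 5, 6, 7, 8, 9}
All non-empty? True
Pairwise disjoint? True
Covers U? True

Yes, valid partition


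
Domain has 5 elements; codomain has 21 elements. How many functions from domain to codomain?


Each of |A| = 5 inputs maps to any of |B| = 21 outputs.
# functions = |B|^|A| = 21^5
= 4084101

Number of functions = 4084101


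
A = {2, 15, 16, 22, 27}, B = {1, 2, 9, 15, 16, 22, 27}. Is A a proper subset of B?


A ⊂ B requires: A ⊆ B AND A ≠ B.
A ⊆ B? Yes
A = B? No
A ⊂ B: Yes (A is a proper subset of B)

Yes, A ⊂ B


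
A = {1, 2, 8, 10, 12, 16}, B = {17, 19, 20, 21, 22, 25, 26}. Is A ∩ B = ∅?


Disjoint means A ∩ B = ∅.
A ∩ B = ∅
A ∩ B = ∅, so A and B are disjoint.

Yes, A and B are disjoint


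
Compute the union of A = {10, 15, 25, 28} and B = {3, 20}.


A ∪ B = all elements in A or B (or both)
A = {10, 15, 25, 28}
B = {3, 20}
A ∪ B = {3, 10, 15, 20, 25, 28}

A ∪ B = {3, 10, 15, 20, 25, 28}


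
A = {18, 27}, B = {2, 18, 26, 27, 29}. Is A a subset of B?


A ⊆ B means every element of A is in B.
All elements of A are in B.
So A ⊆ B.

Yes, A ⊆ B


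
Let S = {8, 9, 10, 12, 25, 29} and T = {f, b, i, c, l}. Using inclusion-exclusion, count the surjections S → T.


n = |S| = 6, k = |T| = 5. Surjections via inclusion-exclusion:
S(n,k) = Σ(-1)^i × C(k,i) × (k-i)^n, i=0 to k
i=0: (-1)^0×C(5,0)×5^6 = 15625
i=1: (-1)^1×C(5,1)×4^6 = -20480
i=2: (-1)^2×C(5,2)×3^6 = 7290
i=3: (-1)^3×C(5,3)×2^6 = -640
i=4: (-1)^4×C(5,4)×1^6 = 5
i=5: (-1)^5×C(5,5)×0^6 = 0
Total = 1800

Number of surjections = 1800


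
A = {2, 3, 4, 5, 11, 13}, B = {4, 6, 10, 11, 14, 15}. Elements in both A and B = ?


A = {2, 3, 4, 5, 11, 13}
B = {4, 6, 10, 11, 14, 15}
Region: in both A and B
Elements: {4, 11}

Elements in both A and B: {4, 11}


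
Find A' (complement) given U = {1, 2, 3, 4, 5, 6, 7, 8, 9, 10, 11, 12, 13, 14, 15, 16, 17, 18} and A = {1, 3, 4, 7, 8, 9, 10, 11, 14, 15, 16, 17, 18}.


Aᶜ = U \ A = elements in U but not in A
U = {1, 2, 3, 4, 5, 6, 7, 8, 9, 10, 11, 12, 13, 14, 15, 16, 17, 18}
A = {1, 3, 4, 7, 8, 9, 10, 11, 14, 15, 16, 17, 18}
Aᶜ = {2, 5, 6, 12, 13}

Aᶜ = {2, 5, 6, 12, 13}


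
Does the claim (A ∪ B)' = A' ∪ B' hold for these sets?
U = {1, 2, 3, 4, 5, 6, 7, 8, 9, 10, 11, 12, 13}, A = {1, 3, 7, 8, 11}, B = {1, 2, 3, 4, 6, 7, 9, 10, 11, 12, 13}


LHS: A ∪ B = {1, 2, 3, 4, 6, 7, 8, 9, 10, 11, 12, 13}
(A ∪ B)' = U \ (A ∪ B) = {5}
A' = {2, 4, 5, 6, 9, 10, 12, 13}, B' = {5, 8}
Claimed RHS: A' ∪ B' = {2, 4, 5, 6, 8, 9, 10, 12, 13}
Identity is INVALID: LHS = {5} but the RHS claimed here equals {2, 4, 5, 6, 8, 9, 10, 12, 13}. The correct form is (A ∪ B)' = A' ∩ B'.

Identity is invalid: (A ∪ B)' = {5} but A' ∪ B' = {2, 4, 5, 6, 8, 9, 10, 12, 13}. The correct De Morgan law is (A ∪ B)' = A' ∩ B'.


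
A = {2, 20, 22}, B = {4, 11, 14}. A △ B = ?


A △ B = (A \ B) ∪ (B \ A) = elements in exactly one of A or B
A \ B = {2, 20, 22}
B \ A = {4, 11, 14}
A △ B = {2, 4, 11, 14, 20, 22}

A △ B = {2, 4, 11, 14, 20, 22}


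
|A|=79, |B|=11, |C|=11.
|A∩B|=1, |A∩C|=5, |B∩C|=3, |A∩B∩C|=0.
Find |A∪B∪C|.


|A∪B∪C| = |A|+|B|+|C| - |A∩B|-|A∩C|-|B∩C| + |A∩B∩C|
= 79+11+11 - 1-5-3 + 0
= 101 - 9 + 0
= 92

|A ∪ B ∪ C| = 92


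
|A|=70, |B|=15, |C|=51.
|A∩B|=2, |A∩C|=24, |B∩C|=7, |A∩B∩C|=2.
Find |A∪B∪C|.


|A∪B∪C| = |A|+|B|+|C| - |A∩B|-|A∩C|-|B∩C| + |A∩B∩C|
= 70+15+51 - 2-24-7 + 2
= 136 - 33 + 2
= 105

|A ∪ B ∪ C| = 105


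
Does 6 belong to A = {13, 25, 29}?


A = {13, 25, 29}
Checking if 6 is in A
6 is not in A → False

6 ∉ A


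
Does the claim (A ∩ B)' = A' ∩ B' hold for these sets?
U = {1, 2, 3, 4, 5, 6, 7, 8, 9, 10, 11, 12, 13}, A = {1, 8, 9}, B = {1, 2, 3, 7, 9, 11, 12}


LHS: A ∩ B = {1, 9}
(A ∩ B)' = U \ (A ∩ B) = {2, 3, 4, 5, 6, 7, 8, 10, 11, 12, 13}
A' = {2, 3, 4, 5, 6, 7, 10, 11, 12, 13}, B' = {4, 5, 6, 8, 10, 13}
Claimed RHS: A' ∩ B' = {4, 5, 6, 10, 13}
Identity is INVALID: LHS = {2, 3, 4, 5, 6, 7, 8, 10, 11, 12, 13} but the RHS claimed here equals {4, 5, 6, 10, 13}. The correct form is (A ∩ B)' = A' ∪ B'.

Identity is invalid: (A ∩ B)' = {2, 3, 4, 5, 6, 7, 8, 10, 11, 12, 13} but A' ∩ B' = {4, 5, 6, 10, 13}. The correct De Morgan law is (A ∩ B)' = A' ∪ B'.


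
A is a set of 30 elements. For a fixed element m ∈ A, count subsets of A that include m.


Subsets of A containing m correspond to subsets of A \ {m}, which has 29 elements.
Count = 2^(n-1) = 2^29
= 536870912

Number of subsets containing m = 536870912


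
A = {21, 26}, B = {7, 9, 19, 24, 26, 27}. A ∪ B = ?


A ∪ B = all elements in A or B (or both)
A = {21, 26}
B = {7, 9, 19, 24, 26, 27}
A ∪ B = {7, 9, 19, 21, 24, 26, 27}

A ∪ B = {7, 9, 19, 21, 24, 26, 27}


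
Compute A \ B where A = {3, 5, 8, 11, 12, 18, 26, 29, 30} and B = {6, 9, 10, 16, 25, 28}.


A \ B = elements in A but not in B
A = {3, 5, 8, 11, 12, 18, 26, 29, 30}
B = {6, 9, 10, 16, 25, 28}
Remove from A any elements in B
A \ B = {3, 5, 8, 11, 12, 18, 26, 29, 30}

A \ B = {3, 5, 8, 11, 12, 18, 26, 29, 30}


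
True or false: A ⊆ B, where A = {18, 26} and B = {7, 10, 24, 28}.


A ⊆ B means every element of A is in B.
Elements in A not in B: {18, 26}
So A ⊄ B.

No, A ⊄ B


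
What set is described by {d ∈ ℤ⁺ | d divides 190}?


Checking each candidate:
Condition: positive divisors of 190
Result = {1, 2, 5, 10, 19, 38, 95, 190}

{1, 2, 5, 10, 19, 38, 95, 190}


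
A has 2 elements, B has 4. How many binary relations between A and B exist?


A relation from A to B is any subset of A × B.
|A × B| = 2 × 4 = 8
# relations = 2^|A × B| = 2^8 = 256

Number of relations = 256


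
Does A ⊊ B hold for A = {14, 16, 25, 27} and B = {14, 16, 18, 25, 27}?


A ⊂ B requires: A ⊆ B AND A ≠ B.
A ⊆ B? Yes
A = B? No
A ⊂ B: Yes (A is a proper subset of B)

Yes, A ⊂ B


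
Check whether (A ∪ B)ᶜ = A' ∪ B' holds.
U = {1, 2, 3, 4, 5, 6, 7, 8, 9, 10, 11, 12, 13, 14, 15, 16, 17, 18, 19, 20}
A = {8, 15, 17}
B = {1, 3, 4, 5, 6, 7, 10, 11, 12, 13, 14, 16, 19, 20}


LHS: A ∪ B = {1, 3, 4, 5, 6, 7, 8, 10, 11, 12, 13, 14, 15, 16, 17, 19, 20}
(A ∪ B)' = U \ (A ∪ B) = {2, 9, 18}
A' = {1, 2, 3, 4, 5, 6, 7, 9, 10, 11, 12, 13, 14, 16, 18, 19, 20}, B' = {2, 8, 9, 15, 17, 18}
Claimed RHS: A' ∪ B' = {1, 2, 3, 4, 5, 6, 7, 8, 9, 10, 11, 12, 13, 14, 15, 16, 17, 18, 19, 20}
Identity is INVALID: LHS = {2, 9, 18} but the RHS claimed here equals {1, 2, 3, 4, 5, 6, 7, 8, 9, 10, 11, 12, 13, 14, 15, 16, 17, 18, 19, 20}. The correct form is (A ∪ B)' = A' ∩ B'.

Identity is invalid: (A ∪ B)' = {2, 9, 18} but A' ∪ B' = {1, 2, 3, 4, 5, 6, 7, 8, 9, 10, 11, 12, 13, 14, 15, 16, 17, 18, 19, 20}. The correct De Morgan law is (A ∪ B)' = A' ∩ B'.


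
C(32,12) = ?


C(n,k) = n! / (k!(n-k)!)
C(32,12) = 32! / (12!20!)
= 225792840

C(32,12) = 225792840


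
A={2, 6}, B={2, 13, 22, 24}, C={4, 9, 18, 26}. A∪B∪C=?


A ∪ B = {2, 6, 13, 22, 24}
(A ∪ B) ∪ C = {2, 4, 6, 9, 13, 18, 22, 24, 26}

A ∪ B ∪ C = {2, 4, 6, 9, 13, 18, 22, 24, 26}


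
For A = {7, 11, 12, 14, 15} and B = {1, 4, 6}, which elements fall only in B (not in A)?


A = {7, 11, 12, 14, 15}
B = {1, 4, 6}
Region: only in B (not in A)
Elements: {1, 4, 6}

Elements only in B (not in A): {1, 4, 6}


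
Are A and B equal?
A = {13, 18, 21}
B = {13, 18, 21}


Two sets are equal iff they have exactly the same elements.
A = {13, 18, 21}
B = {13, 18, 21}
Same elements → A = B

Yes, A = B


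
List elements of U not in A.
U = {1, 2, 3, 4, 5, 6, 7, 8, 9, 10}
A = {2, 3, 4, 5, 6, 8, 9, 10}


Aᶜ = U \ A = elements in U but not in A
U = {1, 2, 3, 4, 5, 6, 7, 8, 9, 10}
A = {2, 3, 4, 5, 6, 8, 9, 10}
Aᶜ = {1, 7}

Aᶜ = {1, 7}


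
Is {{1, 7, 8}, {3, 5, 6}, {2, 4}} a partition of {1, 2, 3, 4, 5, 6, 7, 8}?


A partition requires: (1) non-empty parts, (2) pairwise disjoint, (3) union = U
Parts: {1, 7, 8}, {3, 5, 6}, {2, 4}
Union of parts: {1, 2, 3, 4, 5, 6, 7, 8}
U = {1, 2, 3, 4, 5, 6, 7, 8}
All non-empty? True
Pairwise disjoint? True
Covers U? True

Yes, valid partition


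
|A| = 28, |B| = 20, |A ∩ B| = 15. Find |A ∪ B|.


|A ∪ B| = |A| + |B| - |A ∩ B|
= 28 + 20 - 15
= 33

|A ∪ B| = 33


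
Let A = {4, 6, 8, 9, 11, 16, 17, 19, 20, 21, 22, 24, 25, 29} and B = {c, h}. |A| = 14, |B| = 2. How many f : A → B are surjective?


n = |A| = 14, k = |B| = 2. Surjections via inclusion-exclusion:
S(n,k) = Σ(-1)^i × C(k,i) × (k-i)^n, i=0 to k
i=0: (-1)^0×C(2,0)×2^14 = 16384
i=1: (-1)^1×C(2,1)×1^14 = -2
i=2: (-1)^2×C(2,2)×0^14 = 0
Total = 16382

Number of surjections = 16382


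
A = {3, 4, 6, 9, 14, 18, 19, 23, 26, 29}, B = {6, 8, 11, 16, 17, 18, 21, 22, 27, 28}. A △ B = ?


A △ B = (A \ B) ∪ (B \ A) = elements in exactly one of A or B
A \ B = {3, 4, 9, 14, 19, 23, 26, 29}
B \ A = {8, 11, 16, 17, 21, 22, 27, 28}
A △ B = {3, 4, 8, 9, 11, 14, 16, 17, 19, 21, 22, 23, 26, 27, 28, 29}

A △ B = {3, 4, 8, 9, 11, 14, 16, 17, 19, 21, 22, 23, 26, 27, 28, 29}


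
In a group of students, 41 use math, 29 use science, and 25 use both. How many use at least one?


|A ∪ B| = |A| + |B| - |A ∩ B|
= 41 + 29 - 25
= 45

|A ∪ B| = 45


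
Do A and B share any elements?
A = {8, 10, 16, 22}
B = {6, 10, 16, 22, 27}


Disjoint means A ∩ B = ∅.
A ∩ B = {10, 16, 22}
A ∩ B ≠ ∅, so A and B are NOT disjoint.

Yes — A and B share the element(s) of A ∩ B = {10, 16, 22}, so they are not disjoint


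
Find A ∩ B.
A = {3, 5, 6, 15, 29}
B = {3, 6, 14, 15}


A ∩ B = elements in both A and B
A = {3, 5, 6, 15, 29}
B = {3, 6, 14, 15}
A ∩ B = {3, 6, 15}

A ∩ B = {3, 6, 15}


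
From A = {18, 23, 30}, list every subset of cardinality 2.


|A| = 3, so A has C(3,2) = 3 subsets of size 2.
Enumerate by choosing 2 elements from A at a time:
{18, 23}, {18, 30}, {23, 30}

2-element subsets (3 total): {18, 23}, {18, 30}, {23, 30}


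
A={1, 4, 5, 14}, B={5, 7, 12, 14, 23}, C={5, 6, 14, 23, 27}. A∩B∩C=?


A ∩ B = {5, 14}
(A ∩ B) ∩ C = {5, 14}

A ∩ B ∩ C = {5, 14}


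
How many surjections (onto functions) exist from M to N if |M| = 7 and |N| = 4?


n = |M| = 7, k = |N| = 4. Surjections via inclusion-exclusion:
S(n,k) = Σ(-1)^i × C(k,i) × (k-i)^n, i=0 to k
i=0: (-1)^0×C(4,0)×4^7 = 16384
i=1: (-1)^1×C(4,1)×3^7 = -8748
i=2: (-1)^2×C(4,2)×2^7 = 768
i=3: (-1)^3×C(4,3)×1^7 = -4
i=4: (-1)^4×C(4,4)×0^7 = 0
Total = 8400

Number of surjections = 8400


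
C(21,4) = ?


C(n,k) = n! / (k!(n-k)!)
C(21,4) = 21! / (4!17!)
= 5985

C(21,4) = 5985


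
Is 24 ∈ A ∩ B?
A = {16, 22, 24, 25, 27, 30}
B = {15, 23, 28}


A = {16, 22, 24, 25, 27, 30}, B = {15, 23, 28}
A ∩ B = elements in both A and B
A ∩ B = ∅
Checking if 24 ∈ A ∩ B
24 is not in A ∩ B → False

24 ∉ A ∩ B


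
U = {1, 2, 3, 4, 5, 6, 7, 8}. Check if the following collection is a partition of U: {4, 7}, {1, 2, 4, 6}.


A partition requires: (1) non-empty parts, (2) pairwise disjoint, (3) union = U
Parts: {4, 7}, {1, 2, 4, 6}
Union of parts: {1, 2, 4, 6, 7}
U = {1, 2, 3, 4, 5, 6, 7, 8}
All non-empty? True
Pairwise disjoint? False
Covers U? False

No, not a valid partition


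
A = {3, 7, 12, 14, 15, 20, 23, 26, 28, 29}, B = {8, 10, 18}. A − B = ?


A \ B = elements in A but not in B
A = {3, 7, 12, 14, 15, 20, 23, 26, 28, 29}
B = {8, 10, 18}
Remove from A any elements in B
A \ B = {3, 7, 12, 14, 15, 20, 23, 26, 28, 29}

A \ B = {3, 7, 12, 14, 15, 20, 23, 26, 28, 29}


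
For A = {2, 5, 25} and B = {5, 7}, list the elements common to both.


A ∩ B = elements in both A and B
A = {2, 5, 25}
B = {5, 7}
A ∩ B = {5}

A ∩ B = {5}


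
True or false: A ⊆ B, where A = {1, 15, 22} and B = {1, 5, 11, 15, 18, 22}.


A ⊆ B means every element of A is in B.
All elements of A are in B.
So A ⊆ B.

Yes, A ⊆ B


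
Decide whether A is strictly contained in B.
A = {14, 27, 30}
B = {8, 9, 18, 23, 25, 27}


A ⊂ B requires: A ⊆ B AND A ≠ B.
A ⊆ B? No
A ⊄ B, so A is not a proper subset.

No, A is not a proper subset of B


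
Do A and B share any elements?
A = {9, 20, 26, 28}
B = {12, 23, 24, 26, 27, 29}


Disjoint means A ∩ B = ∅.
A ∩ B = {26}
A ∩ B ≠ ∅, so A and B are NOT disjoint.

Yes — A and B share the element(s) of A ∩ B = {26}, so they are not disjoint


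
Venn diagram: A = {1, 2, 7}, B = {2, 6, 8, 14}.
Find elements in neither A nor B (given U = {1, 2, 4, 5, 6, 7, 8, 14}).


A = {1, 2, 7}
B = {2, 6, 8, 14}
Region: in neither A nor B (given U = {1, 2, 4, 5, 6, 7, 8, 14})
Elements: {4, 5}

Elements in neither A nor B (given U = {1, 2, 4, 5, 6, 7, 8, 14}): {4, 5}


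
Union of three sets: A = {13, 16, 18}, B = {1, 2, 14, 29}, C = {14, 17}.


A ∪ B = {1, 2, 13, 14, 16, 18, 29}
(A ∪ B) ∪ C = {1, 2, 13, 14, 16, 17, 18, 29}

A ∪ B ∪ C = {1, 2, 13, 14, 16, 17, 18, 29}


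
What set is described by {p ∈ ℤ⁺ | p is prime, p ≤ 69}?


Checking each candidate:
Condition: primes ≤ 69
Result = {2, 3, 5, 7, 11, 13, 17, 19, 23, 29, 31, 37, 41, 43, 47, 53, 59, 61, 67}

{2, 3, 5, 7, 11, 13, 17, 19, 23, 29, 31, 37, 41, 43, 47, 53, 59, 61, 67}


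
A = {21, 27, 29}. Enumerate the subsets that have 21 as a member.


A subset of A contains 21 iff the remaining 2 elements form any subset of A \ {21}.
Count: 2^(n-1) = 2^2 = 4
Subsets containing 21: {21}, {21, 27}, {21, 29}, {21, 27, 29}

Subsets containing 21 (4 total): {21}, {21, 27}, {21, 29}, {21, 27, 29}


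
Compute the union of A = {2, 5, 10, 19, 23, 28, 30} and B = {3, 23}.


A ∪ B = all elements in A or B (or both)
A = {2, 5, 10, 19, 23, 28, 30}
B = {3, 23}
A ∪ B = {2, 3, 5, 10, 19, 23, 28, 30}

A ∪ B = {2, 3, 5, 10, 19, 23, 28, 30}


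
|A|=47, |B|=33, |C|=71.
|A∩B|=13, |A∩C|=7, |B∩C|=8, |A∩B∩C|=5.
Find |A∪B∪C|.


|A∪B∪C| = |A|+|B|+|C| - |A∩B|-|A∩C|-|B∩C| + |A∩B∩C|
= 47+33+71 - 13-7-8 + 5
= 151 - 28 + 5
= 128

|A ∪ B ∪ C| = 128


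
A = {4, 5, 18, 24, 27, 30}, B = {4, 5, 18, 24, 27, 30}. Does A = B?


Two sets are equal iff they have exactly the same elements.
A = {4, 5, 18, 24, 27, 30}
B = {4, 5, 18, 24, 27, 30}
Same elements → A = B

Yes, A = B


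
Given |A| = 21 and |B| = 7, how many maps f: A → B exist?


Each of |A| = 21 inputs maps to any of |B| = 7 outputs.
# functions = |B|^|A| = 7^21
= 558545864083284007

Number of functions = 558545864083284007


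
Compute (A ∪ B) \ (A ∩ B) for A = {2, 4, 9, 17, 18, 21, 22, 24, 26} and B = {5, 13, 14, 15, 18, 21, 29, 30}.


A △ B = (A \ B) ∪ (B \ A) = elements in exactly one of A or B
A \ B = {2, 4, 9, 17, 22, 24, 26}
B \ A = {5, 13, 14, 15, 29, 30}
A △ B = {2, 4, 5, 9, 13, 14, 15, 17, 22, 24, 26, 29, 30}

A △ B = {2, 4, 5, 9, 13, 14, 15, 17, 22, 24, 26, 29, 30}


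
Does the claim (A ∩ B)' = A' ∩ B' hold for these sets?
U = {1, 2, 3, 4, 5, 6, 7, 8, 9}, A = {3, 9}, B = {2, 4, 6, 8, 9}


LHS: A ∩ B = {9}
(A ∩ B)' = U \ (A ∩ B) = {1, 2, 3, 4, 5, 6, 7, 8}
A' = {1, 2, 4, 5, 6, 7, 8}, B' = {1, 3, 5, 7}
Claimed RHS: A' ∩ B' = {1, 5, 7}
Identity is INVALID: LHS = {1, 2, 3, 4, 5, 6, 7, 8} but the RHS claimed here equals {1, 5, 7}. The correct form is (A ∩ B)' = A' ∪ B'.

Identity is invalid: (A ∩ B)' = {1, 2, 3, 4, 5, 6, 7, 8} but A' ∩ B' = {1, 5, 7}. The correct De Morgan law is (A ∩ B)' = A' ∪ B'.


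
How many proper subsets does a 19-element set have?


Total subsets = 2^n = 2^19 = 524288
Proper subsets exclude the set itself: 2^n - 1
= 524288 - 1
= 524287

Number of proper subsets = 524287


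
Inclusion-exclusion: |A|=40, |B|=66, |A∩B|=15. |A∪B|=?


|A ∪ B| = |A| + |B| - |A ∩ B|
= 40 + 66 - 15
= 91

|A ∪ B| = 91


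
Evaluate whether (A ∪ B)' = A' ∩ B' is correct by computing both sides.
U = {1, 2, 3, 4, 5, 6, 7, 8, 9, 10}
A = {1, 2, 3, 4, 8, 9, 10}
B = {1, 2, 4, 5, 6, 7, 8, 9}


LHS: A ∪ B = {1, 2, 3, 4, 5, 6, 7, 8, 9, 10}
(A ∪ B)' = U \ (A ∪ B) = ∅
A' = {5, 6, 7}, B' = {3, 10}
Claimed RHS: A' ∩ B' = ∅
Identity is VALID: LHS = RHS = ∅ ✓

Identity is valid. (A ∪ B)' = A' ∩ B' = ∅


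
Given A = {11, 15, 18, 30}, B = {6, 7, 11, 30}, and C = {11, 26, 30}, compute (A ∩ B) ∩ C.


A ∩ B = {11, 30}
(A ∩ B) ∩ C = {11, 30}

A ∩ B ∩ C = {11, 30}


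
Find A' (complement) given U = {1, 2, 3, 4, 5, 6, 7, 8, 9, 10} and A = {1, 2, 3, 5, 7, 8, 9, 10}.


Aᶜ = U \ A = elements in U but not in A
U = {1, 2, 3, 4, 5, 6, 7, 8, 9, 10}
A = {1, 2, 3, 5, 7, 8, 9, 10}
Aᶜ = {4, 6}

Aᶜ = {4, 6}


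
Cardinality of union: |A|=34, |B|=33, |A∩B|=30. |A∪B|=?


|A ∪ B| = |A| + |B| - |A ∩ B|
= 34 + 33 - 30
= 37

|A ∪ B| = 37


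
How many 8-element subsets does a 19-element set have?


C(n,k) = n! / (k!(n-k)!)
C(19,8) = 19! / (8!11!)
= 75582

C(19,8) = 75582


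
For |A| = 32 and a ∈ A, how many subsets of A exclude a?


Subsets of A avoiding a are subsets of A \ {a}, which has 31 elements.
Count = 2^(n-1) = 2^31
= 2147483648

Number of subsets avoiding a = 2147483648


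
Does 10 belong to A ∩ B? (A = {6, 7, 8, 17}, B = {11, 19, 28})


A = {6, 7, 8, 17}, B = {11, 19, 28}
A ∩ B = elements in both A and B
A ∩ B = ∅
Checking if 10 ∈ A ∩ B
10 is not in A ∩ B → False

10 ∉ A ∩ B


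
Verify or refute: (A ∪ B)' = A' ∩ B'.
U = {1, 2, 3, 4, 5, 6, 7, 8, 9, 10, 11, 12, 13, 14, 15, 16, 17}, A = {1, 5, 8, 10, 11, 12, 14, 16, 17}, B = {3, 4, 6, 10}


LHS: A ∪ B = {1, 3, 4, 5, 6, 8, 10, 11, 12, 14, 16, 17}
(A ∪ B)' = U \ (A ∪ B) = {2, 7, 9, 13, 15}
A' = {2, 3, 4, 6, 7, 9, 13, 15}, B' = {1, 2, 5, 7, 8, 9, 11, 12, 13, 14, 15, 16, 17}
Claimed RHS: A' ∩ B' = {2, 7, 9, 13, 15}
Identity is VALID: LHS = RHS = {2, 7, 9, 13, 15} ✓

Identity is valid. (A ∪ B)' = A' ∩ B' = {2, 7, 9, 13, 15}


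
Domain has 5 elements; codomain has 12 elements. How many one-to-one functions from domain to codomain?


An injection sends each of |A| = 5 inputs to a distinct output in B.
# injections = |B|·(|B|-1)·…·(|B|-|A|+1) = 12! / (12 - 5)!
= 12 × 11 × 10 × 9 × 8
= 95040

Number of injections = 95040


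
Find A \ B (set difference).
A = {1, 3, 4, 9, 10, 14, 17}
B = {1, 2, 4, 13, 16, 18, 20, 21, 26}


A \ B = elements in A but not in B
A = {1, 3, 4, 9, 10, 14, 17}
B = {1, 2, 4, 13, 16, 18, 20, 21, 26}
Remove from A any elements in B
A \ B = {3, 9, 10, 14, 17}

A \ B = {3, 9, 10, 14, 17}


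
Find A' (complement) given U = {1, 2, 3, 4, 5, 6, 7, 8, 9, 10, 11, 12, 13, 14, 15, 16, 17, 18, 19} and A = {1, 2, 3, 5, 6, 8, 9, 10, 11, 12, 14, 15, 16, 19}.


Aᶜ = U \ A = elements in U but not in A
U = {1, 2, 3, 4, 5, 6, 7, 8, 9, 10, 11, 12, 13, 14, 15, 16, 17, 18, 19}
A = {1, 2, 3, 5, 6, 8, 9, 10, 11, 12, 14, 15, 16, 19}
Aᶜ = {4, 7, 13, 17, 18}

Aᶜ = {4, 7, 13, 17, 18}


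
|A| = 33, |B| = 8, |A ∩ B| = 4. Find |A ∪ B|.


|A ∪ B| = |A| + |B| - |A ∩ B|
= 33 + 8 - 4
= 37

|A ∪ B| = 37


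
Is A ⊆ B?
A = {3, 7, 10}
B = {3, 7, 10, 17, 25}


A ⊆ B means every element of A is in B.
All elements of A are in B.
So A ⊆ B.

Yes, A ⊆ B


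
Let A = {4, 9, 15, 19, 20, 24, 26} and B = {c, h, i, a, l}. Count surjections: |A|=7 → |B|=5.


n = |A| = 7, k = |B| = 5. Surjections via inclusion-exclusion:
S(n,k) = Σ(-1)^i × C(k,i) × (k-i)^n, i=0 to k
i=0: (-1)^0×C(5,0)×5^7 = 78125
i=1: (-1)^1×C(5,1)×4^7 = -81920
i=2: (-1)^2×C(5,2)×3^7 = 21870
i=3: (-1)^3×C(5,3)×2^7 = -1280
i=4: (-1)^4×C(5,4)×1^7 = 5
i=5: (-1)^5×C(5,5)×0^7 = 0
Total = 16800

Number of surjections = 16800


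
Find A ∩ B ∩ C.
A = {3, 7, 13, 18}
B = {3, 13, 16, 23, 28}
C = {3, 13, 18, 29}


A ∩ B = {3, 13}
(A ∩ B) ∩ C = {3, 13}

A ∩ B ∩ C = {3, 13}


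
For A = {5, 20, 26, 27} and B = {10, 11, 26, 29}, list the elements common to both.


A ∩ B = elements in both A and B
A = {5, 20, 26, 27}
B = {10, 11, 26, 29}
A ∩ B = {26}

A ∩ B = {26}


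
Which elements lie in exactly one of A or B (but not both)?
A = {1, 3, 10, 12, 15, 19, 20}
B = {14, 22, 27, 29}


A △ B = (A \ B) ∪ (B \ A) = elements in exactly one of A or B
A \ B = {1, 3, 10, 12, 15, 19, 20}
B \ A = {14, 22, 27, 29}
A △ B = {1, 3, 10, 12, 14, 15, 19, 20, 22, 27, 29}

A △ B = {1, 3, 10, 12, 14, 15, 19, 20, 22, 27, 29}


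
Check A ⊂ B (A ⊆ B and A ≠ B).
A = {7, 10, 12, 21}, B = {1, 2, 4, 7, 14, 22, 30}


A ⊂ B requires: A ⊆ B AND A ≠ B.
A ⊆ B? No
A ⊄ B, so A is not a proper subset.

No, A is not a proper subset of B


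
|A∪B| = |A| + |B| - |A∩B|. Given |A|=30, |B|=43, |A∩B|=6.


|A ∪ B| = |A| + |B| - |A ∩ B|
= 30 + 43 - 6
= 67

|A ∪ B| = 67


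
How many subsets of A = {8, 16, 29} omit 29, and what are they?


A subset of A that omits 29 is a subset of A \ {29}, so there are 2^(n-1) = 2^2 = 4 of them.
Subsets excluding 29: ∅, {8}, {16}, {8, 16}

Subsets excluding 29 (4 total): ∅, {8}, {16}, {8, 16}


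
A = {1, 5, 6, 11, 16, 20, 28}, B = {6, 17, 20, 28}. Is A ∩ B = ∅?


Disjoint means A ∩ B = ∅.
A ∩ B = {6, 20, 28}
A ∩ B ≠ ∅, so A and B are NOT disjoint.

No, A and B are not disjoint (A ∩ B = {6, 20, 28})


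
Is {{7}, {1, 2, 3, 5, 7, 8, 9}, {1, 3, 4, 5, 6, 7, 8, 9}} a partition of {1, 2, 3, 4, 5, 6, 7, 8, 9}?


A partition requires: (1) non-empty parts, (2) pairwise disjoint, (3) union = U
Parts: {7}, {1, 2, 3, 5, 7, 8, 9}, {1, 3, 4, 5, 6, 7, 8, 9}
Union of parts: {1, 2, 3, 4, 5, 6, 7, 8, 9}
U = {1, 2, 3, 4, 5, 6, 7, 8, 9}
All non-empty? True
Pairwise disjoint? False
Covers U? True

No, not a valid partition


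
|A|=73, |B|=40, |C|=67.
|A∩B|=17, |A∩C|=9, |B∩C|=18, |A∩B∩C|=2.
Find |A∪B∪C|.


|A∪B∪C| = |A|+|B|+|C| - |A∩B|-|A∩C|-|B∩C| + |A∩B∩C|
= 73+40+67 - 17-9-18 + 2
= 180 - 44 + 2
= 138

|A ∪ B ∪ C| = 138


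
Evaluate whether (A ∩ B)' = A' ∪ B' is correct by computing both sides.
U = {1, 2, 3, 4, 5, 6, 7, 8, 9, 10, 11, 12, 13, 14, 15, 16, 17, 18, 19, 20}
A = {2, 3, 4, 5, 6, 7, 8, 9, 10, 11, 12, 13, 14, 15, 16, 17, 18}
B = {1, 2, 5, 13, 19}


LHS: A ∩ B = {2, 5, 13}
(A ∩ B)' = U \ (A ∩ B) = {1, 3, 4, 6, 7, 8, 9, 10, 11, 12, 14, 15, 16, 17, 18, 19, 20}
A' = {1, 19, 20}, B' = {3, 4, 6, 7, 8, 9, 10, 11, 12, 14, 15, 16, 17, 18, 20}
Claimed RHS: A' ∪ B' = {1, 3, 4, 6, 7, 8, 9, 10, 11, 12, 14, 15, 16, 17, 18, 19, 20}
Identity is VALID: LHS = RHS = {1, 3, 4, 6, 7, 8, 9, 10, 11, 12, 14, 15, 16, 17, 18, 19, 20} ✓

Identity is valid. (A ∩ B)' = A' ∪ B' = {1, 3, 4, 6, 7, 8, 9, 10, 11, 12, 14, 15, 16, 17, 18, 19, 20}


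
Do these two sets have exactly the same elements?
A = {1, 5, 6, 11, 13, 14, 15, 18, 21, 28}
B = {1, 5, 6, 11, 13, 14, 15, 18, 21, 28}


Two sets are equal iff they have exactly the same elements.
A = {1, 5, 6, 11, 13, 14, 15, 18, 21, 28}
B = {1, 5, 6, 11, 13, 14, 15, 18, 21, 28}
Same elements → A = B

Yes, A = B


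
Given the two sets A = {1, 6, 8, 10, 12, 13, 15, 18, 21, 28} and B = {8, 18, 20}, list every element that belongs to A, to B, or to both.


A ∪ B = all elements in A or B (or both)
A = {1, 6, 8, 10, 12, 13, 15, 18, 21, 28}
B = {8, 18, 20}
A ∪ B = {1, 6, 8, 10, 12, 13, 15, 18, 20, 21, 28}

A ∪ B = {1, 6, 8, 10, 12, 13, 15, 18, 20, 21, 28}


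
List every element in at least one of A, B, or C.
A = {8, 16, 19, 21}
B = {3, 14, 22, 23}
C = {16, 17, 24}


A ∪ B = {3, 8, 14, 16, 19, 21, 22, 23}
(A ∪ B) ∪ C = {3, 8, 14, 16, 17, 19, 21, 22, 23, 24}

A ∪ B ∪ C = {3, 8, 14, 16, 17, 19, 21, 22, 23, 24}


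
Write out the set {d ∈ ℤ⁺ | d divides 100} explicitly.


Checking each candidate:
Condition: positive divisors of 100
Result = {1, 2, 4, 5, 10, 20, 25, 50, 100}

{1, 2, 4, 5, 10, 20, 25, 50, 100}


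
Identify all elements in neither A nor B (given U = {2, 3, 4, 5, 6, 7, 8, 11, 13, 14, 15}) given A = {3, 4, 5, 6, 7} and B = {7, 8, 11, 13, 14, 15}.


A = {3, 4, 5, 6, 7}
B = {7, 8, 11, 13, 14, 15}
Region: in neither A nor B (given U = {2, 3, 4, 5, 6, 7, 8, 11, 13, 14, 15})
Elements: {2}

Elements in neither A nor B (given U = {2, 3, 4, 5, 6, 7, 8, 11, 13, 14, 15}): {2}


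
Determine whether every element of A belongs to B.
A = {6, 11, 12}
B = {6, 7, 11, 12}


A ⊆ B means every element of A is in B.
All elements of A are in B.
So A ⊆ B.

Yes, A ⊆ B


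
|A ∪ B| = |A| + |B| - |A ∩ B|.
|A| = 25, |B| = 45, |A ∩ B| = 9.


|A ∪ B| = |A| + |B| - |A ∩ B|
= 25 + 45 - 9
= 61

|A ∪ B| = 61


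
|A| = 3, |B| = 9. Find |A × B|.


|A × B| = |A| × |B|
= 3 × 9
= 27

|A × B| = 27


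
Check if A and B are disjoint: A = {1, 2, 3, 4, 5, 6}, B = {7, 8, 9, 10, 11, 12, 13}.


Disjoint means A ∩ B = ∅.
A ∩ B = ∅
A ∩ B = ∅, so A and B are disjoint.

Yes, A and B are disjoint


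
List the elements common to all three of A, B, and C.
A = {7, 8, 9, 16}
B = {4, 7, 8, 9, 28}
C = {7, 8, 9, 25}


A ∩ B = {7, 8, 9}
(A ∩ B) ∩ C = {7, 8, 9}

A ∩ B ∩ C = {7, 8, 9}


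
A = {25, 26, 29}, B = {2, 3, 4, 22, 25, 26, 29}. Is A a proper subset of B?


A ⊂ B requires: A ⊆ B AND A ≠ B.
A ⊆ B? Yes
A = B? No
A ⊂ B: Yes (A is a proper subset of B)

Yes, A ⊂ B


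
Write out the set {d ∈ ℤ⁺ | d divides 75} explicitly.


Checking each candidate:
Condition: positive divisors of 75
Result = {1, 3, 5, 15, 25, 75}

{1, 3, 5, 15, 25, 75}


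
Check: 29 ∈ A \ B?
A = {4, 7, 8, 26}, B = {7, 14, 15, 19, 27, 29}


A = {4, 7, 8, 26}, B = {7, 14, 15, 19, 27, 29}
A \ B = elements in A but not in B
A \ B = {4, 8, 26}
Checking if 29 ∈ A \ B
29 is not in A \ B → False

29 ∉ A \ B


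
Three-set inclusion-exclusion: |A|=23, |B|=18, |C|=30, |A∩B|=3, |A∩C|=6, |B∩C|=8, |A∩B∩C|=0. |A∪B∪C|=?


|A∪B∪C| = |A|+|B|+|C| - |A∩B|-|A∩C|-|B∩C| + |A∩B∩C|
= 23+18+30 - 3-6-8 + 0
= 71 - 17 + 0
= 54

|A ∪ B ∪ C| = 54


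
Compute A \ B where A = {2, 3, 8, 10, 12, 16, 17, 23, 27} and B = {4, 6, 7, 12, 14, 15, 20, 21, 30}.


A \ B = elements in A but not in B
A = {2, 3, 8, 10, 12, 16, 17, 23, 27}
B = {4, 6, 7, 12, 14, 15, 20, 21, 30}
Remove from A any elements in B
A \ B = {2, 3, 8, 10, 16, 17, 23, 27}

A \ B = {2, 3, 8, 10, 16, 17, 23, 27}


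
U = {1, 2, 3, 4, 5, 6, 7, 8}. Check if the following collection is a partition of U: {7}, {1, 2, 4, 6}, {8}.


A partition requires: (1) non-empty parts, (2) pairwise disjoint, (3) union = U
Parts: {7}, {1, 2, 4, 6}, {8}
Union of parts: {1, 2, 4, 6, 7, 8}
U = {1, 2, 3, 4, 5, 6, 7, 8}
All non-empty? True
Pairwise disjoint? True
Covers U? False

No, not a valid partition


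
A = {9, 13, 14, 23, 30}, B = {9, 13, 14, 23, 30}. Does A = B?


Two sets are equal iff they have exactly the same elements.
A = {9, 13, 14, 23, 30}
B = {9, 13, 14, 23, 30}
Same elements → A = B

Yes, A = B


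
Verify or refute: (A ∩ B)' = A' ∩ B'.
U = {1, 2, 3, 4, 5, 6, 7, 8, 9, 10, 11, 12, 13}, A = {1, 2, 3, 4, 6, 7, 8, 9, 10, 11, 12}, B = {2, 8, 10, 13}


LHS: A ∩ B = {2, 8, 10}
(A ∩ B)' = U \ (A ∩ B) = {1, 3, 4, 5, 6, 7, 9, 11, 12, 13}
A' = {5, 13}, B' = {1, 3, 4, 5, 6, 7, 9, 11, 12}
Claimed RHS: A' ∩ B' = {5}
Identity is INVALID: LHS = {1, 3, 4, 5, 6, 7, 9, 11, 12, 13} but the RHS claimed here equals {5}. The correct form is (A ∩ B)' = A' ∪ B'.

Identity is invalid: (A ∩ B)' = {1, 3, 4, 5, 6, 7, 9, 11, 12, 13} but A' ∩ B' = {5}. The correct De Morgan law is (A ∩ B)' = A' ∪ B'.


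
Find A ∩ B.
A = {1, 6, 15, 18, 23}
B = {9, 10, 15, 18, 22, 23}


A ∩ B = elements in both A and B
A = {1, 6, 15, 18, 23}
B = {9, 10, 15, 18, 22, 23}
A ∩ B = {15, 18, 23}

A ∩ B = {15, 18, 23}


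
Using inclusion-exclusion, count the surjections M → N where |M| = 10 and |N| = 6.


n = |M| = 10, k = |N| = 6. Surjections via inclusion-exclusion:
S(n,k) = Σ(-1)^i × C(k,i) × (k-i)^n, i=0 to k
i=0: (-1)^0×C(6,0)×6^10 = 60466176
i=1: (-1)^1×C(6,1)×5^10 = -58593750
i=2: (-1)^2×C(6,2)×4^10 = 15728640
i=3: (-1)^3×C(6,3)×3^10 = -1180980
i=4: (-1)^4×C(6,4)×2^10 = 15360
i=5: (-1)^5×C(6,5)×1^10 = -6
i=6: (-1)^6×C(6,6)×0^10 = 0
Total = 16435440

Number of surjections = 16435440


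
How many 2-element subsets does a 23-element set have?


C(n,k) = n! / (k!(n-k)!)
C(23,2) = 23! / (2!21!)
= 253

C(23,2) = 253


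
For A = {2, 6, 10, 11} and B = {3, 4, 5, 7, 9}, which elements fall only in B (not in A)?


A = {2, 6, 10, 11}
B = {3, 4, 5, 7, 9}
Region: only in B (not in A)
Elements: {3, 4, 5, 7, 9}

Elements only in B (not in A): {3, 4, 5, 7, 9}


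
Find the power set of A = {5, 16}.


|A| = 2, so |P(A)| = 2^2 = 4
Enumerate subsets by cardinality (0 to 2):
∅, {5}, {16}, {5, 16}

P(A) has 4 subsets: ∅, {5}, {16}, {5, 16}


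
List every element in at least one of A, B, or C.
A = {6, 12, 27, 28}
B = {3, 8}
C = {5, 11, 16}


A ∪ B = {3, 6, 8, 12, 27, 28}
(A ∪ B) ∪ C = {3, 5, 6, 8, 11, 12, 16, 27, 28}

A ∪ B ∪ C = {3, 5, 6, 8, 11, 12, 16, 27, 28}


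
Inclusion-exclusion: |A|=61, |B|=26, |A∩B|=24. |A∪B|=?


|A ∪ B| = |A| + |B| - |A ∩ B|
= 61 + 26 - 24
= 63

|A ∪ B| = 63


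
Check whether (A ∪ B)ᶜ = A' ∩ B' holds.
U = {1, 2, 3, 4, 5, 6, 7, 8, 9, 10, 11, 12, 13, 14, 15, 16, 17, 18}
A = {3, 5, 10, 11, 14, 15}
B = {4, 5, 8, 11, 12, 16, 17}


LHS: A ∪ B = {3, 4, 5, 8, 10, 11, 12, 14, 15, 16, 17}
(A ∪ B)' = U \ (A ∪ B) = {1, 2, 6, 7, 9, 13, 18}
A' = {1, 2, 4, 6, 7, 8, 9, 12, 13, 16, 17, 18}, B' = {1, 2, 3, 6, 7, 9, 10, 13, 14, 15, 18}
Claimed RHS: A' ∩ B' = {1, 2, 6, 7, 9, 13, 18}
Identity is VALID: LHS = RHS = {1, 2, 6, 7, 9, 13, 18} ✓

Identity is valid. (A ∪ B)' = A' ∩ B' = {1, 2, 6, 7, 9, 13, 18}


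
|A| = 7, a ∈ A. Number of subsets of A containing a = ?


Subsets of A containing a correspond to subsets of A \ {a}, which has 6 elements.
Count = 2^(n-1) = 2^6
= 64

Number of subsets containing a = 64


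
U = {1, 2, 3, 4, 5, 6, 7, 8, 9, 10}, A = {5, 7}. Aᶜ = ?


Aᶜ = U \ A = elements in U but not in A
U = {1, 2, 3, 4, 5, 6, 7, 8, 9, 10}
A = {5, 7}
Aᶜ = {1, 2, 3, 4, 6, 8, 9, 10}

Aᶜ = {1, 2, 3, 4, 6, 8, 9, 10}


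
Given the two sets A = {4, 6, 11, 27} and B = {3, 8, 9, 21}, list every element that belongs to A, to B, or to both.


A ∪ B = all elements in A or B (or both)
A = {4, 6, 11, 27}
B = {3, 8, 9, 21}
A ∪ B = {3, 4, 6, 8, 9, 11, 21, 27}

A ∪ B = {3, 4, 6, 8, 9, 11, 21, 27}


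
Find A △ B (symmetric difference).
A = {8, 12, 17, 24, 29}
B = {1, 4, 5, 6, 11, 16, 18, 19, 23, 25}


A △ B = (A \ B) ∪ (B \ A) = elements in exactly one of A or B
A \ B = {8, 12, 17, 24, 29}
B \ A = {1, 4, 5, 6, 11, 16, 18, 19, 23, 25}
A △ B = {1, 4, 5, 6, 8, 11, 12, 16, 17, 18, 19, 23, 24, 25, 29}

A △ B = {1, 4, 5, 6, 8, 11, 12, 16, 17, 18, 19, 23, 24, 25, 29}


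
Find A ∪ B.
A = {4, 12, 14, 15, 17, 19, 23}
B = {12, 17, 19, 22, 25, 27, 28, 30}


A ∪ B = all elements in A or B (or both)
A = {4, 12, 14, 15, 17, 19, 23}
B = {12, 17, 19, 22, 25, 27, 28, 30}
A ∪ B = {4, 12, 14, 15, 17, 19, 22, 23, 25, 27, 28, 30}

A ∪ B = {4, 12, 14, 15, 17, 19, 22, 23, 25, 27, 28, 30}


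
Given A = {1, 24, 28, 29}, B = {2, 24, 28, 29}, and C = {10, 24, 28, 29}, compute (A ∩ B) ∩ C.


A ∩ B = {24, 28, 29}
(A ∩ B) ∩ C = {24, 28, 29}

A ∩ B ∩ C = {24, 28, 29}


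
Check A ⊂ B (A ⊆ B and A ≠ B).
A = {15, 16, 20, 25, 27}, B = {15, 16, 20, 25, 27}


A ⊂ B requires: A ⊆ B AND A ≠ B.
A ⊆ B? Yes
A = B? Yes
A = B, so A is not a PROPER subset.

No, A is not a proper subset of B


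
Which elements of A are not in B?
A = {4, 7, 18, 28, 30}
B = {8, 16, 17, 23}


A \ B = elements in A but not in B
A = {4, 7, 18, 28, 30}
B = {8, 16, 17, 23}
Remove from A any elements in B
A \ B = {4, 7, 18, 28, 30}

A \ B = {4, 7, 18, 28, 30}


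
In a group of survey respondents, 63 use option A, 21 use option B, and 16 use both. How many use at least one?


|A ∪ B| = |A| + |B| - |A ∩ B|
= 63 + 21 - 16
= 68

|A ∪ B| = 68


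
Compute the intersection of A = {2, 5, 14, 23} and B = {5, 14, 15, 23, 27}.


A ∩ B = elements in both A and B
A = {2, 5, 14, 23}
B = {5, 14, 15, 23, 27}
A ∩ B = {5, 14, 23}

A ∩ B = {5, 14, 23}


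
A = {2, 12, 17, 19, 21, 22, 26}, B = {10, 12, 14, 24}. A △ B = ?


A △ B = (A \ B) ∪ (B \ A) = elements in exactly one of A or B
A \ B = {2, 17, 19, 21, 22, 26}
B \ A = {10, 14, 24}
A △ B = {2, 10, 14, 17, 19, 21, 22, 24, 26}

A △ B = {2, 10, 14, 17, 19, 21, 22, 24, 26}


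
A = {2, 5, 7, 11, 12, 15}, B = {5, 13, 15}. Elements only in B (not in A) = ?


A = {2, 5, 7, 11, 12, 15}
B = {5, 13, 15}
Region: only in B (not in A)
Elements: {13}

Elements only in B (not in A): {13}


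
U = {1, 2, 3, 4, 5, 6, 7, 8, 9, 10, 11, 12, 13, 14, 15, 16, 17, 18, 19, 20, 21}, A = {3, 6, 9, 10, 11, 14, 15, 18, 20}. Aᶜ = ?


Aᶜ = U \ A = elements in U but not in A
U = {1, 2, 3, 4, 5, 6, 7, 8, 9, 10, 11, 12, 13, 14, 15, 16, 17, 18, 19, 20, 21}
A = {3, 6, 9, 10, 11, 14, 15, 18, 20}
Aᶜ = {1, 2, 4, 5, 7, 8, 12, 13, 16, 17, 19, 21}

Aᶜ = {1, 2, 4, 5, 7, 8, 12, 13, 16, 17, 19, 21}


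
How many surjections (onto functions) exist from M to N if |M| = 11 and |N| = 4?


n = |M| = 11, k = |N| = 4. Surjections via inclusion-exclusion:
S(n,k) = Σ(-1)^i × C(k,i) × (k-i)^n, i=0 to k
i=0: (-1)^0×C(4,0)×4^11 = 4194304
i=1: (-1)^1×C(4,1)×3^11 = -708588
i=2: (-1)^2×C(4,2)×2^11 = 12288
i=3: (-1)^3×C(4,3)×1^11 = -4
i=4: (-1)^4×C(4,4)×0^11 = 0
Total = 3498000

Number of surjections = 3498000


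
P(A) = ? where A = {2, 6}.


|A| = 2, so |P(A)| = 2^2 = 4
Enumerate subsets by cardinality (0 to 2):
∅, {2}, {6}, {2, 6}

P(A) has 4 subsets: ∅, {2}, {6}, {2, 6}


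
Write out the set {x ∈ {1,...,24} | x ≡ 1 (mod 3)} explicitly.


Checking each candidate:
Condition: x in {1,...,24} with x ≡ 1 (mod 3)
Result = {1, 4, 7, 10, 13, 16, 19, 22}

{1, 4, 7, 10, 13, 16, 19, 22}


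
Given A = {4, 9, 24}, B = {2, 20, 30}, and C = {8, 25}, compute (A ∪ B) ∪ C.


A ∪ B = {2, 4, 9, 20, 24, 30}
(A ∪ B) ∪ C = {2, 4, 8, 9, 20, 24, 25, 30}

A ∪ B ∪ C = {2, 4, 8, 9, 20, 24, 25, 30}


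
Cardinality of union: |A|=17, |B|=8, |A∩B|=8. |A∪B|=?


|A ∪ B| = |A| + |B| - |A ∩ B|
= 17 + 8 - 8
= 17

|A ∪ B| = 17


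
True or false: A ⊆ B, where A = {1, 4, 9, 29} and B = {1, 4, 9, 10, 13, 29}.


A ⊆ B means every element of A is in B.
All elements of A are in B.
So A ⊆ B.

Yes, A ⊆ B


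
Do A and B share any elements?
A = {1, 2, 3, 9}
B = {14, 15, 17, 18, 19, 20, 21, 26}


Disjoint means A ∩ B = ∅.
A ∩ B = ∅
A ∩ B = ∅, so A and B are disjoint.

No — A and B share no elements (A ∩ B = ∅), so they are disjoint
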